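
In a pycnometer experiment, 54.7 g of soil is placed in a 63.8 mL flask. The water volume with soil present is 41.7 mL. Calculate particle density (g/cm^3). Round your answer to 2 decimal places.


Step 1: Volume of solids = flask volume - water volume with soil
Step 2: V_solids = 63.8 - 41.7 = 22.1 mL
Step 3: Particle density = mass / V_solids = 54.7 / 22.1 = 2.48 g/cm^3

2.48


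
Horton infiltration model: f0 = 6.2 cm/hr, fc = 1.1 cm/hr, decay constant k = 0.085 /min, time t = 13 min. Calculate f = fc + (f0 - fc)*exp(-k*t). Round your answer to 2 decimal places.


Step 1: f = fc + (f0 - fc) * exp(-k * t)
Step 2: exp(-0.085 * 13) = 0.331211
Step 3: f = 1.1 + (6.2 - 1.1) * 0.331211
Step 4: f = 1.1 + 5.1 * 0.331211
Step 5: f = 2.79 cm/hr

2.79


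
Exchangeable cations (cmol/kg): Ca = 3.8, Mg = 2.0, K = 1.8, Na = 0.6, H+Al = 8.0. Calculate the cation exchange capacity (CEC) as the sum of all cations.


Step 1: CEC = Ca + Mg + K + Na + (H+Al)
Step 2: CEC = 3.8 + 2.0 + 1.8 + 0.6 + 8.0
Step 3: CEC = 16.2 cmol/kg

16.2


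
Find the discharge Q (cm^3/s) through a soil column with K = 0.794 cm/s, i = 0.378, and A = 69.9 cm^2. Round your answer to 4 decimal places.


Step 1: Apply Darcy's law: Q = K * i * A
Step 2: Q = 0.794 * 0.378 * 69.9
Step 3: Q = 20.9792 cm^3/s

20.9792


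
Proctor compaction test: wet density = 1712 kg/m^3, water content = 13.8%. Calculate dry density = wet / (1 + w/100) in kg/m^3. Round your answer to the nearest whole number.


Step 1: Dry density = wet density / (1 + w/100)
Step 2: Dry density = 1712 / (1 + 13.8/100)
Step 3: Dry density = 1712 / 1.138
Step 4: Dry density = 1504 kg/m^3

1504


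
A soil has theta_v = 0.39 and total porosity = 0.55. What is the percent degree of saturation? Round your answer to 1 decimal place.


Step 1: S = 100 * theta_v / n
Step 2: S = 100 * 0.39 / 0.55
Step 3: S = 70.9%

70.9


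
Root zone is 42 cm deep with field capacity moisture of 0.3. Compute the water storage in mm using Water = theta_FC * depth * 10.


Step 1: Water (mm) = theta_FC * depth (cm) * 10
Step 2: Water = 0.3 * 42 * 10
Step 3: Water = 126.0 mm

126.0


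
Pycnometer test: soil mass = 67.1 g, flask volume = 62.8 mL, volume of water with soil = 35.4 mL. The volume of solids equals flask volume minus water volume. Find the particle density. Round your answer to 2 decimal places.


Step 1: Volume of solids = flask volume - water volume with soil
Step 2: V_solids = 62.8 - 35.4 = 27.4 mL
Step 3: Particle density = mass / V_solids = 67.1 / 27.4 = 2.45 g/cm^3

2.45


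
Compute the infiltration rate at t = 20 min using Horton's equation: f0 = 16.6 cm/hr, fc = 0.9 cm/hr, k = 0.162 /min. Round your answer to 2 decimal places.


Step 1: f = fc + (f0 - fc) * exp(-k * t)
Step 2: exp(-0.162 * 20) = 0.039164
Step 3: f = 0.9 + (16.6 - 0.9) * 0.039164
Step 4: f = 0.9 + 15.7 * 0.039164
Step 5: f = 1.51 cm/hr

1.51


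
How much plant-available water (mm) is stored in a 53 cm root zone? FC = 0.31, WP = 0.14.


Step 1: Available water = (FC - WP) * depth * 10
Step 2: AW = (0.31 - 0.14) * 53 * 10
Step 3: AW = 0.17 * 53 * 10
Step 4: AW = 90.1 mm

90.1


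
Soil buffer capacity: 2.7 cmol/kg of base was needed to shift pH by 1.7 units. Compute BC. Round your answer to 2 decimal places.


Step 1: BC = change in base / change in pH
Step 2: BC = 2.7 / 1.7
Step 3: BC = 1.59 cmol/(kg*pH unit)

1.59


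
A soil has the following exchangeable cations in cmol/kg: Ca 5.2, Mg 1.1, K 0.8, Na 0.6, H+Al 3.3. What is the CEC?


Step 1: CEC = Ca + Mg + K + Na + (H+Al)
Step 2: CEC = 5.2 + 1.1 + 0.8 + 0.6 + 3.3
Step 3: CEC = 11.0 cmol/kg

11.0


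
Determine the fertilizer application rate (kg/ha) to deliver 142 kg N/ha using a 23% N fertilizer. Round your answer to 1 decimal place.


Step 1: Fertilizer rate = target N / (N content / 100)
Step 2: Rate = 142 / (23 / 100)
Step 3: Rate = 142 / 0.23
Step 4: Rate = 617.4 kg/ha

617.4


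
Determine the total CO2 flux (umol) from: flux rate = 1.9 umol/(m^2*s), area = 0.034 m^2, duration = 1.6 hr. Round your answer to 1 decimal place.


Step 1: Convert time to seconds: 1.6 hr * 3600 = 5760.0 s
Step 2: Total = flux * area * time_s
Step 3: Total = 1.9 * 0.034 * 5760.0
Step 4: Total = 372.1 umol

372.1


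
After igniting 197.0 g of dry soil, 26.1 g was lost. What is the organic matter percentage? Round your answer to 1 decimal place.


Step 1: OM% = 100 * LOI / sample mass
Step 2: OM = 100 * 26.1 / 197.0
Step 3: OM = 13.2%

13.2


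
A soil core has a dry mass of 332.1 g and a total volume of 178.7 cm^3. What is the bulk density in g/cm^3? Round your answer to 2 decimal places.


Step 1: Identify the formula: BD = dry mass / volume
Step 2: Substitute values: BD = 332.1 / 178.7
Step 3: BD = 1.86 g/cm^3

1.86


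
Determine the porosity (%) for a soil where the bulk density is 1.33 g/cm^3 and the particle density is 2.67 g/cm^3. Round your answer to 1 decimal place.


Step 1: Formula: n = 100 * (1 - BD / PD)
Step 2: n = 100 * (1 - 1.33 / 2.67)
Step 3: n = 100 * (1 - 0.49813)
Step 4: n = 50.2%

50.2


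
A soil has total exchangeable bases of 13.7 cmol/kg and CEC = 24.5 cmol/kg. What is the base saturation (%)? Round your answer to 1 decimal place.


Step 1: BS = 100 * (sum of bases) / CEC
Step 2: BS = 100 * 13.7 / 24.5
Step 3: BS = 55.9%

55.9


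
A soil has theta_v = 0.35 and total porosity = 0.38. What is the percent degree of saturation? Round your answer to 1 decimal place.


Step 1: S = 100 * theta_v / n
Step 2: S = 100 * 0.35 / 0.38
Step 3: S = 92.1%

92.1


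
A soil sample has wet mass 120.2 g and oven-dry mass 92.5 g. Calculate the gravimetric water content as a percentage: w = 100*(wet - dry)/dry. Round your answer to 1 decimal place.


Step 1: Water mass = wet - dry = 120.2 - 92.5 = 27.7 g
Step 2: w = 100 * water mass / dry mass
Step 3: w = 100 * 27.7 / 92.5 = 29.9%

29.9


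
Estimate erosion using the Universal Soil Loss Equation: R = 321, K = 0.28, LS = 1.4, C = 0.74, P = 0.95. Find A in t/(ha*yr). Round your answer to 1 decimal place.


Step 1: A = R * K * LS * C * P
Step 2: R * K = 321 * 0.28 = 89.88
Step 3: (R*K) * LS = 89.88 * 1.4 = 125.832
Step 4: * C * P = 125.832 * 0.74 * 0.95 = 88.5
Step 5: A = 88.5 t/(ha*yr)

88.5


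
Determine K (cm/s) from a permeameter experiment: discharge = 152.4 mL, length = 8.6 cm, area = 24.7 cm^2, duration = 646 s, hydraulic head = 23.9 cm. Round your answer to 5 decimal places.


Step 1: K = Q * L / (A * t * h)
Step 2: Numerator = 152.4 * 8.6 = 1310.64
Step 3: Denominator = 24.7 * 646 * 23.9 = 381353.18
Step 4: K = 1310.64 / 381353.18 = 0.00344 cm/s

0.00344


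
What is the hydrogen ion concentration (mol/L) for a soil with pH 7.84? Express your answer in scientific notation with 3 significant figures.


Step 1: [H+] = 10^(-pH)
Step 2: [H+] = 10^(-7.84)
Step 3: [H+] = 1.45e-08 mol/L

1.45e-08


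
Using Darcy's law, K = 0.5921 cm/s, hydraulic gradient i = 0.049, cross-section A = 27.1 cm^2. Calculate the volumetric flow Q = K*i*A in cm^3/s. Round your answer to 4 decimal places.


Step 1: Apply Darcy's law: Q = K * i * A
Step 2: Q = 0.5921 * 0.049 * 27.1
Step 3: Q = 0.7862 cm^3/s

0.7862


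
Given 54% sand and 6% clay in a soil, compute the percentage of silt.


Step 1: sand + silt + clay = 100%
Step 2: silt = 100 - sand - clay
Step 3: silt = 100 - 54 - 6
Step 4: silt = 40%

40


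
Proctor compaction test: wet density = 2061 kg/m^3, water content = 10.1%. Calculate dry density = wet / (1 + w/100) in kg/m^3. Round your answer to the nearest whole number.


Step 1: Dry density = wet density / (1 + w/100)
Step 2: Dry density = 2061 / (1 + 10.1/100)
Step 3: Dry density = 2061 / 1.101
Step 4: Dry density = 1872 kg/m^3

1872


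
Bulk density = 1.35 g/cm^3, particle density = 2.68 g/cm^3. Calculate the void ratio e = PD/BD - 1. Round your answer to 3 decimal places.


Step 1: e = PD / BD - 1
Step 2: e = 2.68 / 1.35 - 1
Step 3: e = 1.98519 - 1
Step 4: e = 0.985

0.985


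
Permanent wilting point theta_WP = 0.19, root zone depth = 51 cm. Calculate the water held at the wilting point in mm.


Step 1: Water (mm) = theta_WP * depth * 10
Step 2: Water = 0.19 * 51 * 10
Step 3: Water = 96.9 mm

96.9


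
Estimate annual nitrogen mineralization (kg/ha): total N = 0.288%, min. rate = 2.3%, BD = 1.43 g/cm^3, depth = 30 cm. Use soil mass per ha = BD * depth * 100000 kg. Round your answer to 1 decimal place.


Step 1: Soil mass per ha = BD * depth * 100000 = 1.43 * 30 * 100000 = 4290000 kg
Step 2: Total N pool = soil mass * N%/100 = 4290000 * 0.288/100 = 12355.2 kg/ha
Step 3: N mineralized = N pool * rate%/100 = 12355.2 * 2.3/100 = 284.2 kg/ha/yr

284.2


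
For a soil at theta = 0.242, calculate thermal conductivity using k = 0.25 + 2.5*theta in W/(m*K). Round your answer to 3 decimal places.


Step 1: k = 0.25 + 2.5 * theta
Step 2: k = 0.25 + 2.5 * 0.242
Step 3: k = 0.25 + 0.605
Step 4: k = 0.855 W/(m*K)

0.855


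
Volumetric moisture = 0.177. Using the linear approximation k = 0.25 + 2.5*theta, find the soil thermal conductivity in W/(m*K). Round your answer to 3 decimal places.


Step 1: k = 0.25 + 2.5 * theta
Step 2: k = 0.25 + 2.5 * 0.177
Step 3: k = 0.25 + 0.443
Step 4: k = 0.693 W/(m*K)

0.693


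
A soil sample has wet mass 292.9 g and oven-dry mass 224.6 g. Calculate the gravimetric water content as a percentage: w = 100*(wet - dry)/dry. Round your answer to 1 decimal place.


Step 1: Water mass = wet - dry = 292.9 - 224.6 = 68.3 g
Step 2: w = 100 * water mass / dry mass
Step 3: w = 100 * 68.3 / 224.6 = 30.4%

30.4


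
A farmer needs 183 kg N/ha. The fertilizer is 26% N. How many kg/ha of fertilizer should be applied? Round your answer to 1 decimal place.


Step 1: Fertilizer rate = target N / (N content / 100)
Step 2: Rate = 183 / (26 / 100)
Step 3: Rate = 183 / 0.26
Step 4: Rate = 703.8 kg/ha

703.8


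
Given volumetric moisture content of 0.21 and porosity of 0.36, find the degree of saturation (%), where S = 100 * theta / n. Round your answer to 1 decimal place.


Step 1: S = 100 * theta_v / n
Step 2: S = 100 * 0.21 / 0.36
Step 3: S = 58.3%

58.3


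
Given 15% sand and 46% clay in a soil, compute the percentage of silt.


Step 1: sand + silt + clay = 100%
Step 2: silt = 100 - sand - clay
Step 3: silt = 100 - 15 - 46
Step 4: silt = 39%

39


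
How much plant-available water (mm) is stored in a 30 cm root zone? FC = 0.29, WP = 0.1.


Step 1: Available water = (FC - WP) * depth * 10
Step 2: AW = (0.29 - 0.1) * 30 * 10
Step 3: AW = 0.19 * 30 * 10
Step 4: AW = 57.0 mm

57.0


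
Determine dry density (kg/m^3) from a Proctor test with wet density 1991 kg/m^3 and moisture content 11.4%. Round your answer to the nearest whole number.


Step 1: Dry density = wet density / (1 + w/100)
Step 2: Dry density = 1991 / (1 + 11.4/100)
Step 3: Dry density = 1991 / 1.114
Step 4: Dry density = 1787 kg/m^3

1787


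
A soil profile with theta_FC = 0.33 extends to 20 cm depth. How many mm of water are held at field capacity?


Step 1: Water (mm) = theta_FC * depth (cm) * 10
Step 2: Water = 0.33 * 20 * 10
Step 3: Water = 66.0 mm

66.0


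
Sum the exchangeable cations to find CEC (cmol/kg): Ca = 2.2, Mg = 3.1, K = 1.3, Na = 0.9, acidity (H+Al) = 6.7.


Step 1: CEC = Ca + Mg + K + Na + (H+Al)
Step 2: CEC = 2.2 + 3.1 + 1.3 + 0.9 + 6.7
Step 3: CEC = 14.2 cmol/kg

14.2


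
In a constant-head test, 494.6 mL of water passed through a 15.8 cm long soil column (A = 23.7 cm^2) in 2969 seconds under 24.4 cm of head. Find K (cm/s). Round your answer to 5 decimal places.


Step 1: K = Q * L / (A * t * h)
Step 2: Numerator = 494.6 * 15.8 = 7814.68
Step 3: Denominator = 23.7 * 2969 * 24.4 = 1716913.32
Step 4: K = 7814.68 / 1716913.32 = 0.00455 cm/s

0.00455


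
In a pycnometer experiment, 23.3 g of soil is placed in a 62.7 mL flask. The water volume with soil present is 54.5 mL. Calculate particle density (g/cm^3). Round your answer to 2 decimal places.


Step 1: Volume of solids = flask volume - water volume with soil
Step 2: V_solids = 62.7 - 54.5 = 8.2 mL
Step 3: Particle density = mass / V_solids = 23.3 / 8.2 = 2.84 g/cm^3

2.84


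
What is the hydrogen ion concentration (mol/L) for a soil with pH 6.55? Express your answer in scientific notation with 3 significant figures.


Step 1: [H+] = 10^(-pH)
Step 2: [H+] = 10^(-6.55)
Step 3: [H+] = 2.82e-07 mol/L

2.82e-07


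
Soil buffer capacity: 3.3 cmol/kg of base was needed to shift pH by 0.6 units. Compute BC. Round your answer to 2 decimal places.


Step 1: BC = change in base / change in pH
Step 2: BC = 3.3 / 0.6
Step 3: BC = 5.5 cmol/(kg*pH unit)

5.5


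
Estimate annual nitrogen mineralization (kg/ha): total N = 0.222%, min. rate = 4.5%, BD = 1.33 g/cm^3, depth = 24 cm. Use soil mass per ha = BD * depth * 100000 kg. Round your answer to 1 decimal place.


Step 1: Soil mass per ha = BD * depth * 100000 = 1.33 * 24 * 100000 = 3192000 kg
Step 2: Total N pool = soil mass * N%/100 = 3192000 * 0.222/100 = 7086.24 kg/ha
Step 3: N mineralized = N pool * rate%/100 = 7086.24 * 4.5/100 = 318.9 kg/ha/yr

318.9


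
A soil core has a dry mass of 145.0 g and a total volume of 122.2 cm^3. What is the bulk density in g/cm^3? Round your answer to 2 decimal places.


Step 1: Identify the formula: BD = dry mass / volume
Step 2: Substitute values: BD = 145.0 / 122.2
Step 3: BD = 1.19 g/cm^3

1.19


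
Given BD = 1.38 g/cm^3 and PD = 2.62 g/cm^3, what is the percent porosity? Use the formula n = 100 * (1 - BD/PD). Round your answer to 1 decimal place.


Step 1: Formula: n = 100 * (1 - BD / PD)
Step 2: n = 100 * (1 - 1.38 / 2.62)
Step 3: n = 100 * (1 - 0.52672)
Step 4: n = 47.3%

47.3


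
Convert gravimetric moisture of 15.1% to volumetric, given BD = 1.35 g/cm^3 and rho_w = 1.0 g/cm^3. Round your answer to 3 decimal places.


Step 1: theta = (w / 100) * BD / rho_w
Step 2: theta = (15.1 / 100) * 1.35 / 1.0
Step 3: theta = 0.151 * 1.35
Step 4: theta = 0.204

0.204


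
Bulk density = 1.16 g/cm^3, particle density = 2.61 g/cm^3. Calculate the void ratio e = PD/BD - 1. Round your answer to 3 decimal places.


Step 1: e = PD / BD - 1
Step 2: e = 2.61 / 1.16 - 1
Step 3: e = 2.25 - 1
Step 4: e = 1.25

1.25


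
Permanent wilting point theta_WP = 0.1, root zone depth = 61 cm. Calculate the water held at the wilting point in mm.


Step 1: Water (mm) = theta_WP * depth * 10
Step 2: Water = 0.1 * 61 * 10
Step 3: Water = 61.0 mm

61.0


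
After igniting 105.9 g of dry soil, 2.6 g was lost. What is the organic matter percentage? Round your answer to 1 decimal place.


Step 1: OM% = 100 * LOI / sample mass
Step 2: OM = 100 * 2.6 / 105.9
Step 3: OM = 2.5%

2.5


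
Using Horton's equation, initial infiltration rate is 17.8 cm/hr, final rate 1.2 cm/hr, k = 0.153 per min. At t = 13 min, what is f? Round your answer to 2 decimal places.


Step 1: f = fc + (f0 - fc) * exp(-k * t)
Step 2: exp(-0.153 * 13) = 0.136832
Step 3: f = 1.2 + (17.8 - 1.2) * 0.136832
Step 4: f = 1.2 + 16.6 * 0.136832
Step 5: f = 3.47 cm/hr

3.47


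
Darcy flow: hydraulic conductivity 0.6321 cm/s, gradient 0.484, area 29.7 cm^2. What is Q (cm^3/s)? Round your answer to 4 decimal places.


Step 1: Apply Darcy's law: Q = K * i * A
Step 2: Q = 0.6321 * 0.484 * 29.7
Step 3: Q = 9.0863 cm^3/s

9.0863


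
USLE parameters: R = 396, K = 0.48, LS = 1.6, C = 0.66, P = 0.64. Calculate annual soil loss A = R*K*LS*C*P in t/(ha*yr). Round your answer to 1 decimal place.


Step 1: A = R * K * LS * C * P
Step 2: R * K = 396 * 0.48 = 190.08
Step 3: (R*K) * LS = 190.08 * 1.6 = 304.128
Step 4: * C * P = 304.128 * 0.66 * 0.64 = 128.5
Step 5: A = 128.5 t/(ha*yr)

128.5


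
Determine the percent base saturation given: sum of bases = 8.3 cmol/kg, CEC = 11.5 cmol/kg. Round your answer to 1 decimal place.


Step 1: BS = 100 * (sum of bases) / CEC
Step 2: BS = 100 * 8.3 / 11.5
Step 3: BS = 72.2%

72.2


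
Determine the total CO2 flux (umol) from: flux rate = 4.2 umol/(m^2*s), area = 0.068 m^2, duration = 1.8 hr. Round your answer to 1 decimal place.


Step 1: Convert time to seconds: 1.8 hr * 3600 = 6480.0 s
Step 2: Total = flux * area * time_s
Step 3: Total = 4.2 * 0.068 * 6480.0
Step 4: Total = 1850.7 umol

1850.7


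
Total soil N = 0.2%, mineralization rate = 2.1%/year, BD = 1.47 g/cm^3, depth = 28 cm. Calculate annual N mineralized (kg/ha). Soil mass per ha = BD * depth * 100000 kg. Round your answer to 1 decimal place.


Step 1: Soil mass per ha = BD * depth * 100000 = 1.47 * 28 * 100000 = 4116000 kg
Step 2: Total N pool = soil mass * N%/100 = 4116000 * 0.2/100 = 8232.0 kg/ha
Step 3: N mineralized = N pool * rate%/100 = 8232.0 * 2.1/100 = 172.9 kg/ha/yr

172.9


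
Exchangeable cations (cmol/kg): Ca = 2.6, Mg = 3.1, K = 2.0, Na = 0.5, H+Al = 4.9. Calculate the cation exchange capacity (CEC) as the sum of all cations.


Step 1: CEC = Ca + Mg + K + Na + (H+Al)
Step 2: CEC = 2.6 + 3.1 + 2.0 + 0.5 + 4.9
Step 3: CEC = 13.1 cmol/kg

13.1


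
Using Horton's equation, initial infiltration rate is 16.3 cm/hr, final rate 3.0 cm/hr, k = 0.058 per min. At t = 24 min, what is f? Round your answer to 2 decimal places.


Step 1: f = fc + (f0 - fc) * exp(-k * t)
Step 2: exp(-0.058 * 24) = 0.248578
Step 3: f = 3.0 + (16.3 - 3.0) * 0.248578
Step 4: f = 3.0 + 13.3 * 0.248578
Step 5: f = 6.31 cm/hr

6.31


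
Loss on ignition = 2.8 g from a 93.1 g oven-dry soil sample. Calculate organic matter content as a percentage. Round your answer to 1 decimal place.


Step 1: OM% = 100 * LOI / sample mass
Step 2: OM = 100 * 2.8 / 93.1
Step 3: OM = 3.0%

3.0


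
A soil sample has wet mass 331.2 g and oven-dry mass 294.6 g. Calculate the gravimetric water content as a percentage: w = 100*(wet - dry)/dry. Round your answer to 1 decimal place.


Step 1: Water mass = wet - dry = 331.2 - 294.6 = 36.6 g
Step 2: w = 100 * water mass / dry mass
Step 3: w = 100 * 36.6 / 294.6 = 12.4%

12.4


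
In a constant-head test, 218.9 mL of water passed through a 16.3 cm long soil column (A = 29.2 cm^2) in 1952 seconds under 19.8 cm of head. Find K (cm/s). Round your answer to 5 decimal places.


Step 1: K = Q * L / (A * t * h)
Step 2: Numerator = 218.9 * 16.3 = 3568.07
Step 3: Denominator = 29.2 * 1952 * 19.8 = 1128568.32
Step 4: K = 3568.07 / 1128568.32 = 0.00316 cm/s

0.00316


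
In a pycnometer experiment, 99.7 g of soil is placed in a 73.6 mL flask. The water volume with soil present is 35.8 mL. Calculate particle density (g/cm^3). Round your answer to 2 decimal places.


Step 1: Volume of solids = flask volume - water volume with soil
Step 2: V_solids = 73.6 - 35.8 = 37.8 mL
Step 3: Particle density = mass / V_solids = 99.7 / 37.8 = 2.64 g/cm^3

2.64


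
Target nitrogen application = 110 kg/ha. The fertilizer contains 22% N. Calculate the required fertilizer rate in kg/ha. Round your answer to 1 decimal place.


Step 1: Fertilizer rate = target N / (N content / 100)
Step 2: Rate = 110 / (22 / 100)
Step 3: Rate = 110 / 0.22
Step 4: Rate = 500.0 kg/ha

500.0


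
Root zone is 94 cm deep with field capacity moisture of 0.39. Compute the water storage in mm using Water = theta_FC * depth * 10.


Step 1: Water (mm) = theta_FC * depth (cm) * 10
Step 2: Water = 0.39 * 94 * 10
Step 3: Water = 366.6 mm

366.6


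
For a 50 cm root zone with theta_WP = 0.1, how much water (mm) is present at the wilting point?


Step 1: Water (mm) = theta_WP * depth * 10
Step 2: Water = 0.1 * 50 * 10
Step 3: Water = 50.0 mm

50.0


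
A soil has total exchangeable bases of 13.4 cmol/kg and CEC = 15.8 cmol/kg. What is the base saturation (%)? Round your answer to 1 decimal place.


Step 1: BS = 100 * (sum of bases) / CEC
Step 2: BS = 100 * 13.4 / 15.8
Step 3: BS = 84.8%

84.8


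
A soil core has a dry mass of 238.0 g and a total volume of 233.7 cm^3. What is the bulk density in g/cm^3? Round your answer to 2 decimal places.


Step 1: Identify the formula: BD = dry mass / volume
Step 2: Substitute values: BD = 238.0 / 233.7
Step 3: BD = 1.02 g/cm^3

1.02


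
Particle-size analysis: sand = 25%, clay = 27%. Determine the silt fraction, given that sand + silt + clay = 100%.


Step 1: sand + silt + clay = 100%
Step 2: silt = 100 - sand - clay
Step 3: silt = 100 - 25 - 27
Step 4: silt = 48%

48


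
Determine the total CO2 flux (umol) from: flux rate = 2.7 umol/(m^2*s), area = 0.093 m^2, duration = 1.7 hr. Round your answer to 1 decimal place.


Step 1: Convert time to seconds: 1.7 hr * 3600 = 6120.0 s
Step 2: Total = flux * area * time_s
Step 3: Total = 2.7 * 0.093 * 6120.0
Step 4: Total = 1536.7 umol

1536.7


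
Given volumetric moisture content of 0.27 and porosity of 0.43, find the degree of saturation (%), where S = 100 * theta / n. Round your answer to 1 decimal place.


Step 1: S = 100 * theta_v / n
Step 2: S = 100 * 0.27 / 0.43
Step 3: S = 62.8%

62.8


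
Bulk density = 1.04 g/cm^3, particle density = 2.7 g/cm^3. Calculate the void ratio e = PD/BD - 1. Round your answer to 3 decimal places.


Step 1: e = PD / BD - 1
Step 2: e = 2.7 / 1.04 - 1
Step 3: e = 2.59615 - 1
Step 4: e = 1.596

1.596


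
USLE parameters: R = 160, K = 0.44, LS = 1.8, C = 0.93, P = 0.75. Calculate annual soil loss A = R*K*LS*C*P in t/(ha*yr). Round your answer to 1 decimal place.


Step 1: A = R * K * LS * C * P
Step 2: R * K = 160 * 0.44 = 70.4
Step 3: (R*K) * LS = 70.4 * 1.8 = 126.72
Step 4: * C * P = 126.72 * 0.93 * 0.75 = 88.4
Step 5: A = 88.4 t/(ha*yr)

88.4


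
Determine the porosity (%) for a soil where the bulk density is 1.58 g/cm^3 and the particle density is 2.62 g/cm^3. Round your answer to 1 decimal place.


Step 1: Formula: n = 100 * (1 - BD / PD)
Step 2: n = 100 * (1 - 1.58 / 2.62)
Step 3: n = 100 * (1 - 0.60305)
Step 4: n = 39.7%

39.7


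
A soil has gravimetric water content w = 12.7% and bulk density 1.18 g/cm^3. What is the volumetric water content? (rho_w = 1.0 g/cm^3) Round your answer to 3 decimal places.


Step 1: theta = (w / 100) * BD / rho_w
Step 2: theta = (12.7 / 100) * 1.18 / 1.0
Step 3: theta = 0.127 * 1.18
Step 4: theta = 0.15

0.15


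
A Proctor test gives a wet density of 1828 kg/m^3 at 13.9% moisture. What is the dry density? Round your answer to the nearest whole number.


Step 1: Dry density = wet density / (1 + w/100)
Step 2: Dry density = 1828 / (1 + 13.9/100)
Step 3: Dry density = 1828 / 1.139
Step 4: Dry density = 1605 kg/m^3

1605


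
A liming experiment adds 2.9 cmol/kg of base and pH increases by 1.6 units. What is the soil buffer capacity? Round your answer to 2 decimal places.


Step 1: BC = change in base / change in pH
Step 2: BC = 2.9 / 1.6
Step 3: BC = 1.81 cmol/(kg*pH unit)

1.81


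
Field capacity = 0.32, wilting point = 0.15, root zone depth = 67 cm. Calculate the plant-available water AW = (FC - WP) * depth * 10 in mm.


Step 1: Available water = (FC - WP) * depth * 10
Step 2: AW = (0.32 - 0.15) * 67 * 10
Step 3: AW = 0.17 * 67 * 10
Step 4: AW = 113.9 mm

113.9


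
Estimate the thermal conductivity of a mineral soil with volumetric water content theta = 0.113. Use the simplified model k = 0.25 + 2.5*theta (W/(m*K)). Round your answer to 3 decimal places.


Step 1: k = 0.25 + 2.5 * theta
Step 2: k = 0.25 + 2.5 * 0.113
Step 3: k = 0.25 + 0.283
Step 4: k = 0.533 W/(m*K)

0.533


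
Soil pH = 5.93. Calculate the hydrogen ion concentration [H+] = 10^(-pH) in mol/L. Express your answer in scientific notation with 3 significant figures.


Step 1: [H+] = 10^(-pH)
Step 2: [H+] = 10^(-5.93)
Step 3: [H+] = 1.17e-06 mol/L

1.17e-06


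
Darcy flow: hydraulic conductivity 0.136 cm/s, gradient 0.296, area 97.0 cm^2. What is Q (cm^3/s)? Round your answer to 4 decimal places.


Step 1: Apply Darcy's law: Q = K * i * A
Step 2: Q = 0.136 * 0.296 * 97.0
Step 3: Q = 3.9048 cm^3/s

3.9048


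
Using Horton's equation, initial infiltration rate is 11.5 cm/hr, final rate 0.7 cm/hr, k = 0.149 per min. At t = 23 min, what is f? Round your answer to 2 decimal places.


Step 1: f = fc + (f0 - fc) * exp(-k * t)
Step 2: exp(-0.149 * 23) = 0.032484
Step 3: f = 0.7 + (11.5 - 0.7) * 0.032484
Step 4: f = 0.7 + 10.8 * 0.032484
Step 5: f = 1.05 cm/hr

1.05


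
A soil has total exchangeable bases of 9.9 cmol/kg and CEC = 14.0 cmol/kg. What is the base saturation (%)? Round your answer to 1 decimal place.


Step 1: BS = 100 * (sum of bases) / CEC
Step 2: BS = 100 * 9.9 / 14.0
Step 3: BS = 70.7%

70.7


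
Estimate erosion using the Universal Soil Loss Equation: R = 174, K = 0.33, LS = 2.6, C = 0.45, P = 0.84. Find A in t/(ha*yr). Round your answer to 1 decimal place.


Step 1: A = R * K * LS * C * P
Step 2: R * K = 174 * 0.33 = 57.42
Step 3: (R*K) * LS = 57.42 * 2.6 = 149.292
Step 4: * C * P = 149.292 * 0.45 * 0.84 = 56.4
Step 5: A = 56.4 t/(ha*yr)

56.4


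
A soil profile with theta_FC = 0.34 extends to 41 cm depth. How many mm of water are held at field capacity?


Step 1: Water (mm) = theta_FC * depth (cm) * 10
Step 2: Water = 0.34 * 41 * 10
Step 3: Water = 139.4 mm

139.4


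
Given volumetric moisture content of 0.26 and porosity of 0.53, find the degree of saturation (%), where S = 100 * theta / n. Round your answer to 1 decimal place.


Step 1: S = 100 * theta_v / n
Step 2: S = 100 * 0.26 / 0.53
Step 3: S = 49.1%

49.1


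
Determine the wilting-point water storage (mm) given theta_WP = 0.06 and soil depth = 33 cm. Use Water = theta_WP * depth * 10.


Step 1: Water (mm) = theta_WP * depth * 10
Step 2: Water = 0.06 * 33 * 10
Step 3: Water = 19.8 mm

19.8


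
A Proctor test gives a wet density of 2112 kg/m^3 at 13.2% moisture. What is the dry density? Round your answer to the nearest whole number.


Step 1: Dry density = wet density / (1 + w/100)
Step 2: Dry density = 2112 / (1 + 13.2/100)
Step 3: Dry density = 2112 / 1.132
Step 4: Dry density = 1866 kg/m^3

1866


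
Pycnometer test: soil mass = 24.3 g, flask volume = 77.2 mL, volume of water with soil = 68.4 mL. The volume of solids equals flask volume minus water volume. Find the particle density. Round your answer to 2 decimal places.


Step 1: Volume of solids = flask volume - water volume with soil
Step 2: V_solids = 77.2 - 68.4 = 8.8 mL
Step 3: Particle density = mass / V_solids = 24.3 / 8.8 = 2.76 g/cm^3

2.76


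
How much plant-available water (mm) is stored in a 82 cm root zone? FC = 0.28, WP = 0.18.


Step 1: Available water = (FC - WP) * depth * 10
Step 2: AW = (0.28 - 0.18) * 82 * 10
Step 3: AW = 0.1 * 82 * 10
Step 4: AW = 82.0 mm

82.0


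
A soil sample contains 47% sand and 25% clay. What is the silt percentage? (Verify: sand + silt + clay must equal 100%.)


Step 1: sand + silt + clay = 100%
Step 2: silt = 100 - sand - clay
Step 3: silt = 100 - 47 - 25
Step 4: silt = 28%

28


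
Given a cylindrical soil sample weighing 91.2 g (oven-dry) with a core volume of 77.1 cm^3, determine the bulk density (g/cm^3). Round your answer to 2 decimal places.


Step 1: Identify the formula: BD = dry mass / volume
Step 2: Substitute values: BD = 91.2 / 77.1
Step 3: BD = 1.18 g/cm^3

1.18


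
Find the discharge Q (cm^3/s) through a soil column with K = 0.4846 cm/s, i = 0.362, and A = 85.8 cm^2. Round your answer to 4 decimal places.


Step 1: Apply Darcy's law: Q = K * i * A
Step 2: Q = 0.4846 * 0.362 * 85.8
Step 3: Q = 15.0515 cm^3/s

15.0515


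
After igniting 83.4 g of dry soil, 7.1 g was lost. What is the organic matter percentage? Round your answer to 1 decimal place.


Step 1: OM% = 100 * LOI / sample mass
Step 2: OM = 100 * 7.1 / 83.4
Step 3: OM = 8.5%

8.5


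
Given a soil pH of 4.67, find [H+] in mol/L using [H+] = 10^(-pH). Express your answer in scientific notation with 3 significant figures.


Step 1: [H+] = 10^(-pH)
Step 2: [H+] = 10^(-4.67)
Step 3: [H+] = 2.14e-05 mol/L

2.14e-05


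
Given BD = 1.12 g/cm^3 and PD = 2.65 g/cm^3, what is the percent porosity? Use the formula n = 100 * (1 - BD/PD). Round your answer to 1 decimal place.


Step 1: Formula: n = 100 * (1 - BD / PD)
Step 2: n = 100 * (1 - 1.12 / 2.65)
Step 3: n = 100 * (1 - 0.42264)
Step 4: n = 57.7%

57.7


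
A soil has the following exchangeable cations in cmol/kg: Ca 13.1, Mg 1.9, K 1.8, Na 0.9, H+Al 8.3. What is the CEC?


Step 1: CEC = Ca + Mg + K + Na + (H+Al)
Step 2: CEC = 13.1 + 1.9 + 1.8 + 0.9 + 8.3
Step 3: CEC = 26.0 cmol/kg

26.0


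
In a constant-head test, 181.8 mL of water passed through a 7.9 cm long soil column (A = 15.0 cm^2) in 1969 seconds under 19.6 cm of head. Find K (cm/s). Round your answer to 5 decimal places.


Step 1: K = Q * L / (A * t * h)
Step 2: Numerator = 181.8 * 7.9 = 1436.22
Step 3: Denominator = 15.0 * 1969 * 19.6 = 578886.0
Step 4: K = 1436.22 / 578886.0 = 0.00248 cm/s

0.00248


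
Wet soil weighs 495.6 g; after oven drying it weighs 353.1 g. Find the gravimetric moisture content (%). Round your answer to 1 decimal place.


Step 1: Water mass = wet - dry = 495.6 - 353.1 = 142.5 g
Step 2: w = 100 * water mass / dry mass
Step 3: w = 100 * 142.5 / 353.1 = 40.4%

40.4


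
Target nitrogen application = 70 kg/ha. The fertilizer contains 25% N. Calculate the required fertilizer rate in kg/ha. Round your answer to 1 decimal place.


Step 1: Fertilizer rate = target N / (N content / 100)
Step 2: Rate = 70 / (25 / 100)
Step 3: Rate = 70 / 0.25
Step 4: Rate = 280.0 kg/ha

280.0


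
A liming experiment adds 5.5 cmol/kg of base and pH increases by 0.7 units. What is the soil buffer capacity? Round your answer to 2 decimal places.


Step 1: BC = change in base / change in pH
Step 2: BC = 5.5 / 0.7
Step 3: BC = 7.86 cmol/(kg*pH unit)

7.86


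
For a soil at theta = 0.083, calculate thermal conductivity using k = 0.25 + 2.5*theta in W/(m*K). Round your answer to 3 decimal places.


Step 1: k = 0.25 + 2.5 * theta
Step 2: k = 0.25 + 2.5 * 0.083
Step 3: k = 0.25 + 0.208
Step 4: k = 0.458 W/(m*K)

0.458


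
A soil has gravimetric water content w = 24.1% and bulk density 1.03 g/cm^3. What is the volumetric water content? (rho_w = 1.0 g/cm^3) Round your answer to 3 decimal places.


Step 1: theta = (w / 100) * BD / rho_w
Step 2: theta = (24.1 / 100) * 1.03 / 1.0
Step 3: theta = 0.241 * 1.03
Step 4: theta = 0.248

0.248


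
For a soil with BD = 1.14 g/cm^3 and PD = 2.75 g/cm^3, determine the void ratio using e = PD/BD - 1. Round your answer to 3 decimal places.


Step 1: e = PD / BD - 1
Step 2: e = 2.75 / 1.14 - 1
Step 3: e = 2.41228 - 1
Step 4: e = 1.412

1.412


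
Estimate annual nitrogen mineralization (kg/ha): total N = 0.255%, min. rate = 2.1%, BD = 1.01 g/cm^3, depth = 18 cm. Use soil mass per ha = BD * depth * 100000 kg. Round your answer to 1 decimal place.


Step 1: Soil mass per ha = BD * depth * 100000 = 1.01 * 18 * 100000 = 1818000 kg
Step 2: Total N pool = soil mass * N%/100 = 1818000 * 0.255/100 = 4635.9 kg/ha
Step 3: N mineralized = N pool * rate%/100 = 4635.9 * 2.1/100 = 97.4 kg/ha/yr

97.4


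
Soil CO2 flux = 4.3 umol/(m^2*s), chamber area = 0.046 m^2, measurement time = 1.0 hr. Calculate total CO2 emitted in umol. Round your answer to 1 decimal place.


Step 1: Convert time to seconds: 1.0 hr * 3600 = 3600.0 s
Step 2: Total = flux * area * time_s
Step 3: Total = 4.3 * 0.046 * 3600.0
Step 4: Total = 712.1 umol

712.1


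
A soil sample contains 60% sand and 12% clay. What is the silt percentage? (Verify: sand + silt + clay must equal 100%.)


Step 1: sand + silt + clay = 100%
Step 2: silt = 100 - sand - clay
Step 3: silt = 100 - 60 - 12
Step 4: silt = 28%

28


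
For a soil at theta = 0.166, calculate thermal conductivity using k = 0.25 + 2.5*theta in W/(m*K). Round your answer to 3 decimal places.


Step 1: k = 0.25 + 2.5 * theta
Step 2: k = 0.25 + 2.5 * 0.166
Step 3: k = 0.25 + 0.415
Step 4: k = 0.665 W/(m*K)

0.665


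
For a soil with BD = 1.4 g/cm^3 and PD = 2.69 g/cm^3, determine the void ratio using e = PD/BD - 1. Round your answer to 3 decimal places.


Step 1: e = PD / BD - 1
Step 2: e = 2.69 / 1.4 - 1
Step 3: e = 1.92143 - 1
Step 4: e = 0.921

0.921


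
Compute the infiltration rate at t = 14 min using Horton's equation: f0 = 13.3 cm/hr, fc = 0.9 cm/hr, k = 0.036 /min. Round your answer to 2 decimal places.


Step 1: f = fc + (f0 - fc) * exp(-k * t)
Step 2: exp(-0.036 * 14) = 0.604109
Step 3: f = 0.9 + (13.3 - 0.9) * 0.604109
Step 4: f = 0.9 + 12.4 * 0.604109
Step 5: f = 8.39 cm/hr

8.39


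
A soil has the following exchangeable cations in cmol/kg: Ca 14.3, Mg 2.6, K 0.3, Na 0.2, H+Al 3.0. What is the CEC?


Step 1: CEC = Ca + Mg + K + Na + (H+Al)
Step 2: CEC = 14.3 + 2.6 + 0.3 + 0.2 + 3.0
Step 3: CEC = 20.4 cmol/kg

20.4


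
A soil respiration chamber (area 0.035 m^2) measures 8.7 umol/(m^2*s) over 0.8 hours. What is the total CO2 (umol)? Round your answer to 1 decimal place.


Step 1: Convert time to seconds: 0.8 hr * 3600 = 2880.0 s
Step 2: Total = flux * area * time_s
Step 3: Total = 8.7 * 0.035 * 2880.0
Step 4: Total = 877.0 umol

877.0


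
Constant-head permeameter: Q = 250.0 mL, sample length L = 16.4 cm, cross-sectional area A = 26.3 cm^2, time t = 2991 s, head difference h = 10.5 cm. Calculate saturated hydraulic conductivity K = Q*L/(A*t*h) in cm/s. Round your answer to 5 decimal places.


Step 1: K = Q * L / (A * t * h)
Step 2: Numerator = 250.0 * 16.4 = 4100.0
Step 3: Denominator = 26.3 * 2991 * 10.5 = 825964.65
Step 4: K = 4100.0 / 825964.65 = 0.00496 cm/s

0.00496


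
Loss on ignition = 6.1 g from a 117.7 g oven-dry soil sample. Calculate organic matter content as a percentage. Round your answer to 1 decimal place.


Step 1: OM% = 100 * LOI / sample mass
Step 2: OM = 100 * 6.1 / 117.7
Step 3: OM = 5.2%

5.2


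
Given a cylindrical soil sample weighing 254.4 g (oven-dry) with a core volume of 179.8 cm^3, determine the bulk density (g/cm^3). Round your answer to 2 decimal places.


Step 1: Identify the formula: BD = dry mass / volume
Step 2: Substitute values: BD = 254.4 / 179.8
Step 3: BD = 1.41 g/cm^3

1.41


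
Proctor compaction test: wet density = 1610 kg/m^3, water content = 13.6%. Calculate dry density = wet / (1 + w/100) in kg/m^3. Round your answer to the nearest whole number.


Step 1: Dry density = wet density / (1 + w/100)
Step 2: Dry density = 1610 / (1 + 13.6/100)
Step 3: Dry density = 1610 / 1.136
Step 4: Dry density = 1417 kg/m^3

1417


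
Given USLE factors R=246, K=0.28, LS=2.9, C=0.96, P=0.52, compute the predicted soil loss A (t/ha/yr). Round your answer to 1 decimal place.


Step 1: A = R * K * LS * C * P
Step 2: R * K = 246 * 0.28 = 68.88
Step 3: (R*K) * LS = 68.88 * 2.9 = 199.752
Step 4: * C * P = 199.752 * 0.96 * 0.52 = 99.7
Step 5: A = 99.7 t/(ha*yr)

99.7


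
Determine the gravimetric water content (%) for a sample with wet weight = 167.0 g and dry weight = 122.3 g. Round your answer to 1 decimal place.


Step 1: Water mass = wet - dry = 167.0 - 122.3 = 44.7 g
Step 2: w = 100 * water mass / dry mass
Step 3: w = 100 * 44.7 / 122.3 = 36.5%

36.5


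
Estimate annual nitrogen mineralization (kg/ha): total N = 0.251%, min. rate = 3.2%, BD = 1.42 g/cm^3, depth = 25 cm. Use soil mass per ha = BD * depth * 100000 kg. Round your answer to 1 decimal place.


Step 1: Soil mass per ha = BD * depth * 100000 = 1.42 * 25 * 100000 = 3550000 kg
Step 2: Total N pool = soil mass * N%/100 = 3550000 * 0.251/100 = 8910.5 kg/ha
Step 3: N mineralized = N pool * rate%/100 = 8910.5 * 3.2/100 = 285.1 kg/ha/yr

285.1


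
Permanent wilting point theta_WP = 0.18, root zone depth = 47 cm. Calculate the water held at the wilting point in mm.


Step 1: Water (mm) = theta_WP * depth * 10
Step 2: Water = 0.18 * 47 * 10
Step 3: Water = 84.6 mm

84.6


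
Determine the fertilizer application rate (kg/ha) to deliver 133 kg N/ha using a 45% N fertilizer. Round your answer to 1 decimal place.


Step 1: Fertilizer rate = target N / (N content / 100)
Step 2: Rate = 133 / (45 / 100)
Step 3: Rate = 133 / 0.45
Step 4: Rate = 295.6 kg/ha

295.6


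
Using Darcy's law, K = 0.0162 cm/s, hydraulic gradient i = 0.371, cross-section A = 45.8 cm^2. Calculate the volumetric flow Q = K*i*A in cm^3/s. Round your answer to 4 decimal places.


Step 1: Apply Darcy's law: Q = K * i * A
Step 2: Q = 0.0162 * 0.371 * 45.8
Step 3: Q = 0.2753 cm^3/s

0.2753


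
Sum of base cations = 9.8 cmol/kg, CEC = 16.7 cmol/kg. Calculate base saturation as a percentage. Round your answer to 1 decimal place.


Step 1: BS = 100 * (sum of bases) / CEC
Step 2: BS = 100 * 9.8 / 16.7
Step 3: BS = 58.7%

58.7


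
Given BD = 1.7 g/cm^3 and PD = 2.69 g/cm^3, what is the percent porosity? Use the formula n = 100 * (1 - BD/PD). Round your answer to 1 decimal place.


Step 1: Formula: n = 100 * (1 - BD / PD)
Step 2: n = 100 * (1 - 1.7 / 2.69)
Step 3: n = 100 * (1 - 0.63197)
Step 4: n = 36.8%

36.8


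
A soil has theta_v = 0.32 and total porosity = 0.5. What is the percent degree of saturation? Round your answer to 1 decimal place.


Step 1: S = 100 * theta_v / n
Step 2: S = 100 * 0.32 / 0.5
Step 3: S = 64.0%

64.0


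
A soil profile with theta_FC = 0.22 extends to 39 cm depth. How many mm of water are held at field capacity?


Step 1: Water (mm) = theta_FC * depth (cm) * 10
Step 2: Water = 0.22 * 39 * 10
Step 3: Water = 85.8 mm

85.8


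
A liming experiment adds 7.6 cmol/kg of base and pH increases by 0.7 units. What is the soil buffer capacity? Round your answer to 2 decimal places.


Step 1: BC = change in base / change in pH
Step 2: BC = 7.6 / 0.7
Step 3: BC = 10.86 cmol/(kg*pH unit)

10.86


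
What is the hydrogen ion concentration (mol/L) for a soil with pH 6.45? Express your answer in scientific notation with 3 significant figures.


Step 1: [H+] = 10^(-pH)
Step 2: [H+] = 10^(-6.45)
Step 3: [H+] = 3.55e-07 mol/L

3.55e-07


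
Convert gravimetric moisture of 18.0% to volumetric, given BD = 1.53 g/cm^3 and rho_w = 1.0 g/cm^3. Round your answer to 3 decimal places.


Step 1: theta = (w / 100) * BD / rho_w
Step 2: theta = (18.0 / 100) * 1.53 / 1.0
Step 3: theta = 0.18 * 1.53
Step 4: theta = 0.275

0.275


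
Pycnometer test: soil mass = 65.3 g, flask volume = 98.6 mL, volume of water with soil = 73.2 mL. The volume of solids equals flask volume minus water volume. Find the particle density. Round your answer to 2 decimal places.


Step 1: Volume of solids = flask volume - water volume with soil
Step 2: V_solids = 98.6 - 73.2 = 25.4 mL
Step 3: Particle density = mass / V_solids = 65.3 / 25.4 = 2.57 g/cm^3

2.57


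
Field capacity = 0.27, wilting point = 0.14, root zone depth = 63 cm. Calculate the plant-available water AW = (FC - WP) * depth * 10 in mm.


Step 1: Available water = (FC - WP) * depth * 10
Step 2: AW = (0.27 - 0.14) * 63 * 10
Step 3: AW = 0.13 * 63 * 10
Step 4: AW = 81.9 mm

81.9


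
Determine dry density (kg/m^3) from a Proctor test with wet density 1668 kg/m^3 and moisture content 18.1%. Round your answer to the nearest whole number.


Step 1: Dry density = wet density / (1 + w/100)
Step 2: Dry density = 1668 / (1 + 18.1/100)
Step 3: Dry density = 1668 / 1.181
Step 4: Dry density = 1412 kg/m^3

1412


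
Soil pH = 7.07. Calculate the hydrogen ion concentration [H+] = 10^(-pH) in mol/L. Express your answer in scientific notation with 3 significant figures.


Step 1: [H+] = 10^(-pH)
Step 2: [H+] = 10^(-7.07)
Step 3: [H+] = 8.51e-08 mol/L

8.51e-08


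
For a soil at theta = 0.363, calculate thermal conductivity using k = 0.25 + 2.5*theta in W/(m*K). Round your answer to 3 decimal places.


Step 1: k = 0.25 + 2.5 * theta
Step 2: k = 0.25 + 2.5 * 0.363
Step 3: k = 0.25 + 0.908
Step 4: k = 1.158 W/(m*K)

1.158


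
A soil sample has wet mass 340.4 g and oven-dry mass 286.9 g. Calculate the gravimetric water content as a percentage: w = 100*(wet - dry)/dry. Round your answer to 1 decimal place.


Step 1: Water mass = wet - dry = 340.4 - 286.9 = 53.5 g
Step 2: w = 100 * water mass / dry mass
Step 3: w = 100 * 53.5 / 286.9 = 18.6%

18.6
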